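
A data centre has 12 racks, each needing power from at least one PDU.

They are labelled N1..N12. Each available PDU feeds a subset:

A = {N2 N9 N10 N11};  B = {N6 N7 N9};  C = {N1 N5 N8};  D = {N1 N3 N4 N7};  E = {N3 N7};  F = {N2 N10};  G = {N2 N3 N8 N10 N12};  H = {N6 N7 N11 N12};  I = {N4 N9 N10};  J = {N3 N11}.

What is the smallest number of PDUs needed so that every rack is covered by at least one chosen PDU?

C and G and H and I together: C ∪ G ∪ H ∪ I = {N1, N2, N3, N4, N5, N6, N7, N8, N9, N10, N11, N12} — every rack is covered.
Only C contains N5, so C is forced; the remaining 9 racks need at least 3 more PDUs (each remaining PDU adds at most 4) — so at least 4 PDUs are needed, and 4 is optimal.

4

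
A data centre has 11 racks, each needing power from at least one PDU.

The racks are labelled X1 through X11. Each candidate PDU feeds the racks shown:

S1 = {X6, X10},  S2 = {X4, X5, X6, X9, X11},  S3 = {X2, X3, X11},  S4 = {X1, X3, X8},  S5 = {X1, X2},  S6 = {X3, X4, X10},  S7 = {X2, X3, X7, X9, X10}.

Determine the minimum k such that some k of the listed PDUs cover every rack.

Take {S2, S4, S7}. Their union is {X1, X2, X3, X4, X5, X6, X7, X8, X9, X10, X11}, which is all 11 racks.
Each PDU has at most 5 racks, and 2·5 = 10 < 11 — so at least 3 PDUs are needed, and 3 is optimal.

3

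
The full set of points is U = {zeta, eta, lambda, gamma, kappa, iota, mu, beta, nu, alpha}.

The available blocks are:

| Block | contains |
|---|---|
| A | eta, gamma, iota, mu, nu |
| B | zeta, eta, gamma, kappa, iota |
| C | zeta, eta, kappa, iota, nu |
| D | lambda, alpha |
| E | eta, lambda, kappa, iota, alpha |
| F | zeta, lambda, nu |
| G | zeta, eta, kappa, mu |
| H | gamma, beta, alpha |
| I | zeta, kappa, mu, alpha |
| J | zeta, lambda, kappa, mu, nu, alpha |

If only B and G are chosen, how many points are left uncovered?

Union of B, G = {zeta, eta, gamma, kappa, iota, mu}.
Not covered: lambda, beta, nu, alpha — 4 points.

4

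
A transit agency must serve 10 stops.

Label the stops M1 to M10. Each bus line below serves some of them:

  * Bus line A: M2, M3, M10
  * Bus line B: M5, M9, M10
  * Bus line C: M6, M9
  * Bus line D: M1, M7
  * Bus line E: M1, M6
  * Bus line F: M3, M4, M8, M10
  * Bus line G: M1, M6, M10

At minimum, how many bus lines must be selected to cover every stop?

5

A and B and C and D and F together: A ∪ B ∪ C ∪ D ∪ F = {M1, M2, M3, M4, M5, M6, M7, M8, M9, M10} — every stop is covered.
Only A contains M2, so A is forced; the remaining 7 stops need at least 4 more bus lines (each remaining bus line adds at most 2) — so at least 5 bus lines are needed, and 5 is optimal.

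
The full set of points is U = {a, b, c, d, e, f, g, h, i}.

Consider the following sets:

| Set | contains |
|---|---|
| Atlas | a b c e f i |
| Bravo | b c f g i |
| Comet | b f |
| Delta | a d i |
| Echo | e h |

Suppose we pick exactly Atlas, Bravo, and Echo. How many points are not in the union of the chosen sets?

1

Union of Atlas, Bravo, Echo = {a, b, c, e, f, g, h, i}.
Not covered: d — 1 point.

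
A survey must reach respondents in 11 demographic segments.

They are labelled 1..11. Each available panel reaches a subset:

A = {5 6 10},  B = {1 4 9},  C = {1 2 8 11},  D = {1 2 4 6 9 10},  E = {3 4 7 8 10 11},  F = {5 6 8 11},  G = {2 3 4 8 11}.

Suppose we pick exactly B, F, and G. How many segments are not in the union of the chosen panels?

Union of B, F, G = {1, 2, 3, 4, 5, 6, 8, 9, 11}.
Not covered: 7, 10 — 2 segments.

2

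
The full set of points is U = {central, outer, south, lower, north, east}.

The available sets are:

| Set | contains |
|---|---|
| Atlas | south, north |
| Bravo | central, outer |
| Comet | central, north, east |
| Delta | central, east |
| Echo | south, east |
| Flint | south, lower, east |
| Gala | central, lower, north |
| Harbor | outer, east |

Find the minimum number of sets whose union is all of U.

3

Take {Bravo, Echo, Gala}. Their union is {central, outer, south, lower, north, east}, which is all 6 points.
No 2 of the 8 sets cover everything (all 28 combinations miss at least one point), so 3 is optimal.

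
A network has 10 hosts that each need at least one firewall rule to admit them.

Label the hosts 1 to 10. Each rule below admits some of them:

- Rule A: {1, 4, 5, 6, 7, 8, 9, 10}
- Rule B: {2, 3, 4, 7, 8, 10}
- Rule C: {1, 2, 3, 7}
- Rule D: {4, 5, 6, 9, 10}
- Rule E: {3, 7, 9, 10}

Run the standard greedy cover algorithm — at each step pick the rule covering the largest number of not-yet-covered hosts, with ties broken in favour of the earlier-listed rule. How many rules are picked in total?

2

Greedy: pick A (covers 8 new) → pick B (covers 2 new). Total picks: 2.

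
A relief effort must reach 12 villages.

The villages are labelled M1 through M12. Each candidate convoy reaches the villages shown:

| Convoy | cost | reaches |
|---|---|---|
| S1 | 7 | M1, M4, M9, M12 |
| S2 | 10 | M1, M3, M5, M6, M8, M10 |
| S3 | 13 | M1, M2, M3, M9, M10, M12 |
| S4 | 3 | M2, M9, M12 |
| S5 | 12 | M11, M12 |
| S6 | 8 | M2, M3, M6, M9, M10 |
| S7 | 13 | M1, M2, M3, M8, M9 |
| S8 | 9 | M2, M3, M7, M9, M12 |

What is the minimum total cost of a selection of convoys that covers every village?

38

S1, S2, S5, S8 together cover every village (S1 ∪ S2 ∪ S5 ∪ S8 = {M1, M2, M3, M4, M5, M6, M7, M8, M9, M10, M11, M12}); total cost 7 + 10 + 12 + 9 = 38.
The greedy pick S4, S2, S1, S8, S5 costs 41; no covering selection beats 38.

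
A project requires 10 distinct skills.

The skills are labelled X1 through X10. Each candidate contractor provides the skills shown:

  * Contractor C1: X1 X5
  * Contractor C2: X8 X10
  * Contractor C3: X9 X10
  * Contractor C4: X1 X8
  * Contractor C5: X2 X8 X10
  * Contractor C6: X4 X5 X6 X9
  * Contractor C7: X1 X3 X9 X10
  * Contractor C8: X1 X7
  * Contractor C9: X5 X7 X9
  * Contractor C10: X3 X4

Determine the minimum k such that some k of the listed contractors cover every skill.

C5 and C6 and C7 and C8 together: C5 ∪ C6 ∪ C7 ∪ C8 = {X1, X2, X3, X4, X5, X6, X7, X8, X9, X10} — every skill is covered.
No 3 of the 10 contractors cover everything (all 120 combinations miss at least one skill), so 4 is optimal.

4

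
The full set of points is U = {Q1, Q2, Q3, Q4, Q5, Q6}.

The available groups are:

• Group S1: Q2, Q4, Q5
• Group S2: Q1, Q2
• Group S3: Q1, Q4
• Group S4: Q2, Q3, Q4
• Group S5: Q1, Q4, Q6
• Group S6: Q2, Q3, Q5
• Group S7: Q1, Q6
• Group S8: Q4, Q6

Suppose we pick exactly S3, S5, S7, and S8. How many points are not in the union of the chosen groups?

Union of S3, S5, S7, S8 = {Q1, Q4, Q6}.
Not covered: Q2, Q3, Q5 — 3 points.

3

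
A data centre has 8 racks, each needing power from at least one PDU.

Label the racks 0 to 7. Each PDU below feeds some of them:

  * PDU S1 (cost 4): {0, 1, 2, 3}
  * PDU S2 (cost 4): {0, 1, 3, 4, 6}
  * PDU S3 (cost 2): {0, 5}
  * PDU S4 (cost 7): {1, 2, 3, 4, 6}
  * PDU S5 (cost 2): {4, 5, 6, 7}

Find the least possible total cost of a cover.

S1, S5 together cover every rack (S1 ∪ S5 = {0, 1, 2, 3, 4, 5, 6, 7}); total cost 4 + 2 = 6.
No covering selection has total cost below 6.

6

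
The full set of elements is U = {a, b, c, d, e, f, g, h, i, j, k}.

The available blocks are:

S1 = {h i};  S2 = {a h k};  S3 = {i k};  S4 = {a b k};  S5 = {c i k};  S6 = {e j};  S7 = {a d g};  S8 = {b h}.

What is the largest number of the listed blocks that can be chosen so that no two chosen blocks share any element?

4

S5, S6, S7, S8 are pairwise disjoint (S5={c,i,k}; S6={e,j}; S7={a,d,g}; S8={b,h}).
Every remaining block overlaps one of these, and no 5 of the listed blocks are pairwise disjoint, so 4 is the maximum.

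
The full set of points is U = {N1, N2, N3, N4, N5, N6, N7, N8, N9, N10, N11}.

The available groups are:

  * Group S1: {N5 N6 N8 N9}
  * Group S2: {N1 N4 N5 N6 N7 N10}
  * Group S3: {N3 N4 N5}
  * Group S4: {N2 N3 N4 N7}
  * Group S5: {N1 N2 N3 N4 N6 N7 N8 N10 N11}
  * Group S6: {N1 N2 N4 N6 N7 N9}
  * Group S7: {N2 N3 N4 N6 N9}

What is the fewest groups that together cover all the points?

Take {S1, S5}. Their union is {N1, N2, N3, N4, N5, N6, N7, N8, N9, N10, N11}, which is all 11 points.
No single group has all 11 points (the largest, S5, has 9), so 2 is optimal.

2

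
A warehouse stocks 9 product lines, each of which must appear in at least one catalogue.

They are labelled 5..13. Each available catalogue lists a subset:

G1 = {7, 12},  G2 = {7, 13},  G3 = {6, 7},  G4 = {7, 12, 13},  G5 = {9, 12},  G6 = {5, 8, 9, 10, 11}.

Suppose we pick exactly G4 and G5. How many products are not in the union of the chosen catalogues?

Union of G4, G5 = {7, 9, 12, 13}.
Not covered: 5, 6, 8, 10, 11 — 5 products.

5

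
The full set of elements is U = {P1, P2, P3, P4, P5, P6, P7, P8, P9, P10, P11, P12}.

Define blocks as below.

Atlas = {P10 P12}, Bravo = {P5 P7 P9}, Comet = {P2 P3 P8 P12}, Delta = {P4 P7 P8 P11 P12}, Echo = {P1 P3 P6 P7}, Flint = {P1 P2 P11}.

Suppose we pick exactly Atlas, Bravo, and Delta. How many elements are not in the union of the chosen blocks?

4

Union of Atlas, Bravo, Delta = {P4, P5, P7, P8, P9, P10, P11, P12}.
Not covered: P1, P2, P3, P6 — 4 elements.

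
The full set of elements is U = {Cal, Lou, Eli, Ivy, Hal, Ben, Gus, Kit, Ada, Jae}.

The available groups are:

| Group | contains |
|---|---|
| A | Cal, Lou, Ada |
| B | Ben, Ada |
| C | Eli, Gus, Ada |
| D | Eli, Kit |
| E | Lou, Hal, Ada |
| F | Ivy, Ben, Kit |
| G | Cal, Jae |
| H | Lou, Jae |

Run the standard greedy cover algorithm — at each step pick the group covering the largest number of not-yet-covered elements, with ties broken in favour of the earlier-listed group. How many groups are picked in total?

5

Greedy: pick A (covers 3 new) → pick F (covers 3 new) → pick C (covers 2 new) → pick E (covers 1 new) → pick G (covers 1 new). Total picks: 5.
(The true minimum cover uses only 4 groups, so greedy is not optimal here.)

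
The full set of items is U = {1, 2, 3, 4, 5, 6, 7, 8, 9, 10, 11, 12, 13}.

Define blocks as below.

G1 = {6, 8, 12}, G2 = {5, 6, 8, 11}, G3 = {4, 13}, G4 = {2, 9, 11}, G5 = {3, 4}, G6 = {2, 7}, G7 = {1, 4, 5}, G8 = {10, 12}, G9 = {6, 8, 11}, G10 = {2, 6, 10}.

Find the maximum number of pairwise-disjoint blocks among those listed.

4

G5, G6, G8, G9 are pairwise disjoint (G5={3,4}; G6={2,7}; G8={10,12}; G9={6,8,11}).
Every remaining block overlaps one of these, and no 5 of the listed blocks are pairwise disjoint, so 4 is the maximum.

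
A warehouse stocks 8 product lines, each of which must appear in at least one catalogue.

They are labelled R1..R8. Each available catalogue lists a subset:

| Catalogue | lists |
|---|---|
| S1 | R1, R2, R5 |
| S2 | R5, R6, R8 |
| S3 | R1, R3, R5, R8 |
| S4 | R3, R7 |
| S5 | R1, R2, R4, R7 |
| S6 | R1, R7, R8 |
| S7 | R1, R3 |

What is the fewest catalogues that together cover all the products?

Take {S2, S3, S5}. Their union is {R1, R2, R3, R4, R5, R6, R7, R8}, which is all 8 products.
Only S5 contains R4, so S5 is forced; the remaining 4 products need at least 2 more catalogues (each remaining catalogue adds at most 3) — so at least 3 catalogues are needed, and 3 is optimal.

3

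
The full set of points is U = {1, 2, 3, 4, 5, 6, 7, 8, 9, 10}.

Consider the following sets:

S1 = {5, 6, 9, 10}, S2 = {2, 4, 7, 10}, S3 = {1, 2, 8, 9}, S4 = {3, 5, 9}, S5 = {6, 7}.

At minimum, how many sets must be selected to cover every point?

S1 and S2 and S3 and S4 together: S1 ∪ S2 ∪ S3 ∪ S4 = {1, 2, 3, 4, 5, 6, 7, 8, 9, 10} — every point is covered.
No 3 of the 5 sets cover everything (all 10 combinations miss at least one point), so 4 is optimal.

4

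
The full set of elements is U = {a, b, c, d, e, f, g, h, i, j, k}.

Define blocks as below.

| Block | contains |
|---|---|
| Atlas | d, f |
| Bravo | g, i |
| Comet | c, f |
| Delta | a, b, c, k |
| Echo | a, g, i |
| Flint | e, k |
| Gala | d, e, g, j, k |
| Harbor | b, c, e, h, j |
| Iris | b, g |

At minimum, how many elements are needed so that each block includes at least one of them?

T = {b, e, f, i} meets every block (each contains at least one member of T), and |T| = 4.
No choice of 3 elements meets every block, so 4 is the minimum.

4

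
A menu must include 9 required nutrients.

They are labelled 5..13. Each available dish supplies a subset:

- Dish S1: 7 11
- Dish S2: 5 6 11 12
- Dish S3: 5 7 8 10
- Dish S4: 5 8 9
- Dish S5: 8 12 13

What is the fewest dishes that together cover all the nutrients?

Take {S2, S3, S4, S5}. Their union is {5, 6, 7, 8, 9, 10, 11, 12, 13}, which is all 9 nutrients.
No 3 of the 5 dishes cover everything (all 10 combinations miss at least one nutrient), so 4 is optimal.

4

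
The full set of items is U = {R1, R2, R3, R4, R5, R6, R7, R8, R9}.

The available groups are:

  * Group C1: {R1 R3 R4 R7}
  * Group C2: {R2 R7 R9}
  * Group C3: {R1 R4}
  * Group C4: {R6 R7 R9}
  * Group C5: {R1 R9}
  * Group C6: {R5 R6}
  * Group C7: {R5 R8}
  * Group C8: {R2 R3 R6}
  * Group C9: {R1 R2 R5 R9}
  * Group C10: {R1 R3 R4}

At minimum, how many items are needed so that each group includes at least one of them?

Take H = {R1, R5, R6, R9}. Each listed group contains at least one of these, so H is a hitting set of size 4.
No choice of 3 items meets every group, so 4 is the minimum.

4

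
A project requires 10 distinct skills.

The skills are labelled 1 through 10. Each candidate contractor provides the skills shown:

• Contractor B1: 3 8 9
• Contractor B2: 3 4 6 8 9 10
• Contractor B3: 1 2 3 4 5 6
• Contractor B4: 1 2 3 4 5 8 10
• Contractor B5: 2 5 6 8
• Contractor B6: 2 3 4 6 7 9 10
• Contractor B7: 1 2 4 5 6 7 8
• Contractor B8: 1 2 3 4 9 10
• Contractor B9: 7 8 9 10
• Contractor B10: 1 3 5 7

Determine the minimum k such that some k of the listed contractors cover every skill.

Take {B4, B6}. Their union is {1, 2, 3, 4, 5, 6, 7, 8, 9, 10}, which is all 10 skills.
No single contractor has all 10 skills (the largest, B4, has 7), so 2 is optimal.

2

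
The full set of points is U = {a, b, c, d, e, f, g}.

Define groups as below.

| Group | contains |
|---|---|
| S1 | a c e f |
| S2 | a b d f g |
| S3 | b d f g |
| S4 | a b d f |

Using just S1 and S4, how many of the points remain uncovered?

1

Union of S1, S4 = {a, b, c, d, e, f}.
Not covered: g — 1 point.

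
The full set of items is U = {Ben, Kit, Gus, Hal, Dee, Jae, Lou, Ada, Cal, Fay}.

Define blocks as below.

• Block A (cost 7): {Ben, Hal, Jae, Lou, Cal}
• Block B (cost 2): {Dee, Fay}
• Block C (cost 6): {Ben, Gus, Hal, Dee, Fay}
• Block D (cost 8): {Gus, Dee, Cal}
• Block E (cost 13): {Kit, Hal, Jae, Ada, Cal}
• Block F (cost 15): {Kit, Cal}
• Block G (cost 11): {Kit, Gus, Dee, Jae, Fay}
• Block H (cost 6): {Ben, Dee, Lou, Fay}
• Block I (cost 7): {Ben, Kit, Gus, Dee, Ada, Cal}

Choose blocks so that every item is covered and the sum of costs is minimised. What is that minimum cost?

A, B, I together cover every item (A ∪ B ∪ I = {Ben, Kit, Gus, Hal, Dee, Jae, Lou, Ada, Cal, Fay}); total cost 7 + 2 + 7 = 16.
No covering selection has total cost below 16.

16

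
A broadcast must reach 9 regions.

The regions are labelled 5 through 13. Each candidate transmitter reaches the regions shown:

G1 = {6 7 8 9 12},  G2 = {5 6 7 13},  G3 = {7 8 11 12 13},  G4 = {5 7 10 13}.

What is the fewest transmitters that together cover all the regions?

3

G1 and G3 and G4 together: G1 ∪ G3 ∪ G4 = {5, 6, 7, 8, 9, 10, 11, 12, 13} — every region is covered.
Only G1 contains 9, so G1 is forced; the remaining 4 regions need at least 2 more transmitters (each remaining transmitter adds at most 3) — so at least 3 transmitters are needed, and 3 is optimal.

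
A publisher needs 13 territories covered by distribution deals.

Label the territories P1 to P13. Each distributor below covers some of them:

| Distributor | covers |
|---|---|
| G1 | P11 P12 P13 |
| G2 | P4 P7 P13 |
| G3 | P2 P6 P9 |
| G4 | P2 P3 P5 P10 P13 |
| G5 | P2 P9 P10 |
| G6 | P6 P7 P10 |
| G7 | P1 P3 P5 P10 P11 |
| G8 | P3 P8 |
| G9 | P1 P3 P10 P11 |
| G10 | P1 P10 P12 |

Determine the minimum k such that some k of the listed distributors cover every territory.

Take {G2, G3, G7, G8, G10}. Their union is {P1, P2, P3, P4, P5, P6, P7, P8, P9, P10, P11, P12, P13}, which is all 13 territories.
No 4 of the 10 distributors cover everything (all 210 combinations miss at least one territory), so 5 is optimal.

5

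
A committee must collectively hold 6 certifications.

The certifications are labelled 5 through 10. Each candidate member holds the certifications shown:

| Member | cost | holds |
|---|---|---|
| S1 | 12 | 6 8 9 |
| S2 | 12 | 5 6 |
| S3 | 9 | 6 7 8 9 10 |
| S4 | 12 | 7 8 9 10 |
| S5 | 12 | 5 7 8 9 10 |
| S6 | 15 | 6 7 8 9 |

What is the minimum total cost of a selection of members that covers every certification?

21

S2, S3 together cover every certification (S2 ∪ S3 = {5, 6, 7, 8, 9, 10}); total cost 12 + 9 = 21.
No covering selection has total cost below 21.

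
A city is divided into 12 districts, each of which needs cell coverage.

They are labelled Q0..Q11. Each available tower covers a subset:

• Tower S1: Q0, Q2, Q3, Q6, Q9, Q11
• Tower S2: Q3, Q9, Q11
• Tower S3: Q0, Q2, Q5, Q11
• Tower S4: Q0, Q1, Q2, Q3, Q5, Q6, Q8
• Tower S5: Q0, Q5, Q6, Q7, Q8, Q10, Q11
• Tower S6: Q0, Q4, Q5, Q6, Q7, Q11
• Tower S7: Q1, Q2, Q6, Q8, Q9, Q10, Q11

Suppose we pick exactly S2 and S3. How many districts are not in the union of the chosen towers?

Union of S2, S3 = {Q0, Q2, Q3, Q5, Q9, Q11}.
Not covered: Q1, Q4, Q6, Q7, Q8, Q10 — 6 districts.

6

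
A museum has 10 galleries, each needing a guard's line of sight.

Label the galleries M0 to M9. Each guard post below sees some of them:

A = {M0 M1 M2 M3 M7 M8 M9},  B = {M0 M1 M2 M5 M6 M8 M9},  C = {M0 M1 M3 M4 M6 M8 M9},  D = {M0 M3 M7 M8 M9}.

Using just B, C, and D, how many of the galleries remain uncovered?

0

Union of B, C, D = {M0, M1, M2, M3, M4, M5, M6, M7, M8, M9} — that's every gallery, so 0 are uncovered.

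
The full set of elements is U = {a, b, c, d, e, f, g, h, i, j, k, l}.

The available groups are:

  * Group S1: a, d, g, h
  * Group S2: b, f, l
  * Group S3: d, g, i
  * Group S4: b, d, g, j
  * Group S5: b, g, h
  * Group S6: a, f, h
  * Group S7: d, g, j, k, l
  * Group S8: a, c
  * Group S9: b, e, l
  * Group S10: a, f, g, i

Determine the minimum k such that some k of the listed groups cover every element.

S5, S7, S8, S9, and S10 cover everything between them: the union {a, b, c, d, e, f, g, h, i, j, k, l} is all of U.
No 4 of the 10 groups cover everything (all 210 combinations miss at least one element), so 5 is optimal.

5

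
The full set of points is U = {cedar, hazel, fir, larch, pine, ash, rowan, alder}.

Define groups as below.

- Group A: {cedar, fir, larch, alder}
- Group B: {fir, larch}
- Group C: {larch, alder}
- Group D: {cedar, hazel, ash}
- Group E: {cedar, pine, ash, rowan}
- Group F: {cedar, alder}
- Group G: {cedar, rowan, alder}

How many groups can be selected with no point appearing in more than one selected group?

2

B, F are pairwise disjoint (B={fir,larch}; F={cedar,alder}).
Every remaining group overlaps one of these, and no 3 of the listed groups are pairwise disjoint, so 2 is the maximum.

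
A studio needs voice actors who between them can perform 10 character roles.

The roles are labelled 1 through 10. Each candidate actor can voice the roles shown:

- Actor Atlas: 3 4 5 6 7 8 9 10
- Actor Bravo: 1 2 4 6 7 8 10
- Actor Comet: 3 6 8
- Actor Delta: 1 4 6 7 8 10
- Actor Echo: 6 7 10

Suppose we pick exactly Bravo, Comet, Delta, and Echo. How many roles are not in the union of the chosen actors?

Union of Bravo, Comet, Delta, Echo = {1, 2, 3, 4, 6, 7, 8, 10}.
Not covered: 5, 9 — 2 roles.

2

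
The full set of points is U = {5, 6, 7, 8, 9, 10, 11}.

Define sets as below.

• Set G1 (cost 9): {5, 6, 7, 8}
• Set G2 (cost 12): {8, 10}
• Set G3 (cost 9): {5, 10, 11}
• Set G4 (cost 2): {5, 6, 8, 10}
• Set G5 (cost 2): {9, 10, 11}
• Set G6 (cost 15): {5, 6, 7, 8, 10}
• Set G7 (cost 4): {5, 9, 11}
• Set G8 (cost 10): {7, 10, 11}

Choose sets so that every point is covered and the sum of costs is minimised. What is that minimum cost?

G1, G5 together cover every point (G1 ∪ G5 = {5, 6, 7, 8, 9, 10, 11}); total cost 9 + 2 = 11.
The greedy pick G4, G5, G1 costs 13; no covering selection beats 11.

11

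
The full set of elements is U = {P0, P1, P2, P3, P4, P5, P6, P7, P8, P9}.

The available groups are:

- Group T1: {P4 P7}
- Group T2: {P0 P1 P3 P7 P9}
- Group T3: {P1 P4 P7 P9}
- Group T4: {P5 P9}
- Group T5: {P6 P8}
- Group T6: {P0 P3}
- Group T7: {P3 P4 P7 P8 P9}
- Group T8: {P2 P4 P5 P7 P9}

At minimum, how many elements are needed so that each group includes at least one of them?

4

Take H = {P3, P4, P5, P6}. Each listed group contains at least one of these, so H is a hitting set of size 4.
The groups T1, T4, T5, T6 are pairwise disjoint, so any hitting set needs a separate element for each — at least 4. Hence 4 is optimal.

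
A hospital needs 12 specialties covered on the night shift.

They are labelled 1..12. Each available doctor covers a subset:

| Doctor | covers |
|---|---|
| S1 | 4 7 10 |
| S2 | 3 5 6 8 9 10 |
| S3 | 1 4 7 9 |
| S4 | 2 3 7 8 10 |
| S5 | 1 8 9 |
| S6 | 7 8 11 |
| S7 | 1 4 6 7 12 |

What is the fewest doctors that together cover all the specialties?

S2 and S4 and S6 and S7 together: S2 ∪ S4 ∪ S6 ∪ S7 = {1, 2, 3, 4, 5, 6, 7, 8, 9, 10, 11, 12} — every specialty is covered.
No 3 of the 7 doctors cover everything (all 35 combinations miss at least one specialty), so 4 is optimal.

4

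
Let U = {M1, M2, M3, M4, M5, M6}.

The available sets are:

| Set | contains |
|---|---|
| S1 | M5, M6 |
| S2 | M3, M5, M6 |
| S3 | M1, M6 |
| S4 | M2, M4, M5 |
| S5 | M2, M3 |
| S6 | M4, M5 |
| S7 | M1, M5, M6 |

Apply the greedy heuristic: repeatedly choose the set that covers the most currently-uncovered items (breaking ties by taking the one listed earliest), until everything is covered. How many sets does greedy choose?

3

Greedy: pick S2 (covers 3 new) → pick S4 (covers 2 new) → pick S3 (covers 1 new). Total picks: 3.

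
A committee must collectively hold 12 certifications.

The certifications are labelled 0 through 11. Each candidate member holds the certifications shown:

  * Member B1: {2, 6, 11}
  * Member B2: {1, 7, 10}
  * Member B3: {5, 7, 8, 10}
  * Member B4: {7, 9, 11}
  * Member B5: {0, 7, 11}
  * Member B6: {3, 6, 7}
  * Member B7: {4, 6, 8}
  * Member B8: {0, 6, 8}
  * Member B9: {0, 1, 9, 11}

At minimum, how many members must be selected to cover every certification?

5

Take {B1, B3, B6, B7, B9}. Their union is {0, 1, 2, 3, 4, 5, 6, 7, 8, 9, 10, 11}, which is all 12 certifications.
No 4 of the 9 members cover everything (all 126 combinations miss at least one certification), so 5 is optimal.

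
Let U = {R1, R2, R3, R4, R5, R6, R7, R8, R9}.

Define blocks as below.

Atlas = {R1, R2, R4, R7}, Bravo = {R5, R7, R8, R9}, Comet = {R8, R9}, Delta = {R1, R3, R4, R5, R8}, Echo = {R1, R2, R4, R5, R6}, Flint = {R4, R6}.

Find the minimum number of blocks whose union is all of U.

Bravo and Delta and Echo together: Bravo ∪ Delta ∪ Echo = {R1, R2, R3, R4, R5, R6, R7, R8, R9} — every point is covered.
Only Delta contains R3, so Delta is forced; the remaining 4 points need at least 2 more blocks (each remaining block adds at most 2) — so at least 3 blocks are needed, and 3 is optimal.

3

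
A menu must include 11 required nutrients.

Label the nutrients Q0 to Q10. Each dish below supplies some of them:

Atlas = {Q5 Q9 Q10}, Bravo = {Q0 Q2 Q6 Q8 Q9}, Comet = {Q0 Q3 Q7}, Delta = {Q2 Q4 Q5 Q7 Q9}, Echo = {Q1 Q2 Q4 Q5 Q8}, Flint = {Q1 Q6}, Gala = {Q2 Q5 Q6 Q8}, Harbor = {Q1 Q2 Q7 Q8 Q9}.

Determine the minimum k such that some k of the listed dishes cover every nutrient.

Atlas and Comet and Echo and Gala together: Atlas ∪ Comet ∪ Echo ∪ Gala = {Q0, Q1, Q2, Q3, Q4, Q5, Q6, Q7, Q8, Q9, Q10} — every nutrient is covered.
No 3 of the 8 dishes cover everything (all 56 combinations miss at least one nutrient), so 4 is optimal.

4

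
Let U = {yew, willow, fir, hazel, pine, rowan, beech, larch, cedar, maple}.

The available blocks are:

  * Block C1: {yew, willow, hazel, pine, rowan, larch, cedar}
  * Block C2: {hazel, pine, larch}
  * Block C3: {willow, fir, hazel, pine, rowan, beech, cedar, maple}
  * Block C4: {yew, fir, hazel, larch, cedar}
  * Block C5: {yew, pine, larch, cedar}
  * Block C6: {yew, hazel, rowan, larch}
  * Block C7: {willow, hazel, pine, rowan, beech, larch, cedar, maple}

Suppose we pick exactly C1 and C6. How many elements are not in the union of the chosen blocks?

Union of C1, C6 = {yew, willow, hazel, pine, rowan, larch, cedar}.
Not covered: fir, beech, maple — 3 elements.

3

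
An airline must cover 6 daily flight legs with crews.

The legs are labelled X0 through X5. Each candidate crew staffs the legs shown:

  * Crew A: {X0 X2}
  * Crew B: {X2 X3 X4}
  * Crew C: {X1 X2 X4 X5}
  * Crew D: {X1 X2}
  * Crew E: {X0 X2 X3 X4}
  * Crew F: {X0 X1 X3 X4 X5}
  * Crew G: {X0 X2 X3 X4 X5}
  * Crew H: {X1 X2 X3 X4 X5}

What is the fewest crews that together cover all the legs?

F and H together: F ∪ H = {X0, X1, X2, X3, X4, X5} — every leg is covered.
No single crew has all 6 legs (the largest, F, has 5), so 2 is optimal.

2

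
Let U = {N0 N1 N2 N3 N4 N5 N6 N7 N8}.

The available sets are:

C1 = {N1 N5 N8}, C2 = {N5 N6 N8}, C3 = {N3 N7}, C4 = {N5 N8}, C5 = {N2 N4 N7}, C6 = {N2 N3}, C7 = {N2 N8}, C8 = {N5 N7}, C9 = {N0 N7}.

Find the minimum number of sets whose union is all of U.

5

C1, C2, C5, C6, and C9 cover everything between them: the union {N0, N1, N2, N3, N4, N5, N6, N7, N8} is all of U.
No 4 of the 9 sets cover everything (all 126 combinations miss at least one point), so 5 is optimal.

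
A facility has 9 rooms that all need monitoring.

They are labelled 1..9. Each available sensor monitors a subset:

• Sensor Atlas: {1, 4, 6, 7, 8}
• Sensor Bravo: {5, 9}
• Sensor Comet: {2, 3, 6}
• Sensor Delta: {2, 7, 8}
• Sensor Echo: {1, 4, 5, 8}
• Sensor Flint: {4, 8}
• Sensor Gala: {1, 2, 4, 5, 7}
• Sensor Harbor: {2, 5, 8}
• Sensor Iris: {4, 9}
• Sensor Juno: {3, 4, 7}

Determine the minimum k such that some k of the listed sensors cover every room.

3

Atlas and Bravo and Comet together: Atlas ∪ Bravo ∪ Comet = {1, 2, 3, 4, 5, 6, 7, 8, 9} — every room is covered.
No 2 of the 10 sensors cover everything (all 45 combinations miss at least one room), so 3 is optimal.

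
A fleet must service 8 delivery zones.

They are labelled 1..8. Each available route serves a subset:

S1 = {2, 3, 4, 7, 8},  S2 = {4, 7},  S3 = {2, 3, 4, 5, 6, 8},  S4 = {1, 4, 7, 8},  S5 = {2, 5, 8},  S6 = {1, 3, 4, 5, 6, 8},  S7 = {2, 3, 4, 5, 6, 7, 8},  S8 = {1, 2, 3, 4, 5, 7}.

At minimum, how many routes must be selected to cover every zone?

S3 and S8 together: S3 ∪ S8 = {1, 2, 3, 4, 5, 6, 7, 8} — every zone is covered.
No single route has all 8 zones (the largest, S7, has 7), so 2 is optimal.

2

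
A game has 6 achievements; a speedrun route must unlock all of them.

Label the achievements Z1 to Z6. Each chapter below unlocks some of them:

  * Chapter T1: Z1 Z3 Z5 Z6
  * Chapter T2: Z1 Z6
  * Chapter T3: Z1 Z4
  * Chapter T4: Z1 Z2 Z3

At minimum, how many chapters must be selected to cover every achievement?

T1 and T3 and T4 together: T1 ∪ T3 ∪ T4 = {Z1, Z2, Z3, Z4, Z5, Z6} — every achievement is covered.
Only T4 contains Z2, so T4 is forced; the remaining 3 achievements need at least 2 more chapters (each remaining chapter adds at most 2) — so at least 3 chapters are needed, and 3 is optimal.

3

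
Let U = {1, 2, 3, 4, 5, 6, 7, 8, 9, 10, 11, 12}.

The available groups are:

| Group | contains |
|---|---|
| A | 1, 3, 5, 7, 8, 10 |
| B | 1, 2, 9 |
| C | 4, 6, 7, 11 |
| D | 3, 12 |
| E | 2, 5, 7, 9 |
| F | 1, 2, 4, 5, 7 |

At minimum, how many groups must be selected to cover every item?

4

A, C, D, and E cover everything between them: the union {1, 2, 3, 4, 5, 6, 7, 8, 9, 10, 11, 12} is all of U.
No 3 of the 6 groups cover everything (all 20 combinations miss at least one item), so 4 is optimal.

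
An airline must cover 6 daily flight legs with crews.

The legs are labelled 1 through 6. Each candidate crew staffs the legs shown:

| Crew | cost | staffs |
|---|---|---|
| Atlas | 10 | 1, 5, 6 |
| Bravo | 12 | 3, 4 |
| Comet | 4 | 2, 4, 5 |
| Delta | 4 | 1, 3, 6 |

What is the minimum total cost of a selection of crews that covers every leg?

8

Comet, Delta together cover every leg (Comet ∪ Delta = {1, 2, 3, 4, 5, 6}); total cost 4 + 4 = 8.
No covering selection has total cost below 8.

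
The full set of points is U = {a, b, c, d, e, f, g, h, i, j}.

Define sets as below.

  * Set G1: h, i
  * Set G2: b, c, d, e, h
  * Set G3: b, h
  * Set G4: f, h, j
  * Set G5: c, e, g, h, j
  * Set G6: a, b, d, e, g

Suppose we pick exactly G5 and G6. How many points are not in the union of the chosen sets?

2

Union of G5, G6 = {a, b, c, d, e, g, h, j}.
Not covered: f, i — 2 points.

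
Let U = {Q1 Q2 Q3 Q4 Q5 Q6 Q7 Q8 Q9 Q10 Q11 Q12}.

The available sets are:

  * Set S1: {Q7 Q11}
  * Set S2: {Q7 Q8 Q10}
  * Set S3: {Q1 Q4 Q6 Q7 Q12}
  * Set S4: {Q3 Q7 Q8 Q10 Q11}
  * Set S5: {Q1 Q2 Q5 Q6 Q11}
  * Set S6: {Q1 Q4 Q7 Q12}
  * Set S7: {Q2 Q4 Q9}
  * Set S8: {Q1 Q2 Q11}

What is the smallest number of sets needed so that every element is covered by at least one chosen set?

S4, S5, S6, and S7 cover everything between them: the union {Q1, Q2, Q3, Q4, Q5, Q6, Q7, Q8, Q9, Q10, Q11, Q12} is all of U.
No 3 of the 8 sets cover everything (all 56 combinations miss at least one element), so 4 is optimal.

4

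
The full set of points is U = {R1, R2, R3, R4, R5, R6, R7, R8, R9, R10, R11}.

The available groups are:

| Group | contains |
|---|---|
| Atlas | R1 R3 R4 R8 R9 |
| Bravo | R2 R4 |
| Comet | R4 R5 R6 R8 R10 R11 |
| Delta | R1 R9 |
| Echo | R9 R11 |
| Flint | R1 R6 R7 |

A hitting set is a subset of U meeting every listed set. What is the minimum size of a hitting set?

3

The 3 points {R1, R4, R11} hit every group.
The groups Bravo, Echo, Flint are pairwise disjoint, so any hitting set needs a separate point for each — at least 3. Hence 3 is optimal.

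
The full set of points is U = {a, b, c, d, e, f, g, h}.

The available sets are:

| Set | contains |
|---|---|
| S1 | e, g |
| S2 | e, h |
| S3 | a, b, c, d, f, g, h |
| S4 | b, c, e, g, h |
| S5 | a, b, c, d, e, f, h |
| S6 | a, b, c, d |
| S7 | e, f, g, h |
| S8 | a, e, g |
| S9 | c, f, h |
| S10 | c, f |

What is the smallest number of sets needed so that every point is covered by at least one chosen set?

2

S5 and S8 together: S5 ∪ S8 = {a, b, c, d, e, f, g, h} — every point is covered.
No single set has all 8 points (the largest, S3, has 7), so 2 is optimal.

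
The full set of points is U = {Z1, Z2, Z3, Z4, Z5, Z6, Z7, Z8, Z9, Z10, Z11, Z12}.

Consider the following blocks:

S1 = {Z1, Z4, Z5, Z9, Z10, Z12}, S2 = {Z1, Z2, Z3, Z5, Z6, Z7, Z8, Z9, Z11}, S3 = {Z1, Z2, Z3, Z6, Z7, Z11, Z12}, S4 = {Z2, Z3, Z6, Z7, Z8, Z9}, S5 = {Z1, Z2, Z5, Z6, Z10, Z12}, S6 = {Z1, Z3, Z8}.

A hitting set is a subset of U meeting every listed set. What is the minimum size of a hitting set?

2

Take H = {Z3, Z5}. Each listed block contains at least one of these, so H is a hitting set of size 2.
No single point lies in every block, so at least 2 are needed and 2 is optimal.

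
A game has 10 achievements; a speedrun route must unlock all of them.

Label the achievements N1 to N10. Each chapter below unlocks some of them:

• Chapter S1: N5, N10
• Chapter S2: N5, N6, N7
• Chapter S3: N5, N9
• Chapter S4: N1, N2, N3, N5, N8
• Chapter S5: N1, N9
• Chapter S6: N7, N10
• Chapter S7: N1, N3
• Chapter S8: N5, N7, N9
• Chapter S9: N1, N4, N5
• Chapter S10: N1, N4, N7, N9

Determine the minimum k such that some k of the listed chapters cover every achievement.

S2 and S4 and S6 and S10 together: S2 ∪ S4 ∪ S6 ∪ S10 = {N1, N2, N3, N4, N5, N6, N7, N8, N9, N10} — every achievement is covered.
No 3 of the 10 chapters cover everything (all 120 combinations miss at least one achievement), so 4 is optimal.

4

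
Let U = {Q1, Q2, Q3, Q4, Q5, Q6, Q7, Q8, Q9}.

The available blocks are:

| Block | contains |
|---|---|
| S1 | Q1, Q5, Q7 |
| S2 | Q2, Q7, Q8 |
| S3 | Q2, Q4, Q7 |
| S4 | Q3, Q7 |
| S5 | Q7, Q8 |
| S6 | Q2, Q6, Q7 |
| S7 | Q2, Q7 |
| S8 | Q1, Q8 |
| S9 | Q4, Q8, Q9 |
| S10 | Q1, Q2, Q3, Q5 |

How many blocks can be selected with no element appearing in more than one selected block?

S4, S8 are pairwise disjoint (S4={Q3,Q7}; S8={Q1,Q8}).
Every remaining block overlaps one of these, and no 3 of the listed blocks are pairwise disjoint, so 2 is the maximum.

2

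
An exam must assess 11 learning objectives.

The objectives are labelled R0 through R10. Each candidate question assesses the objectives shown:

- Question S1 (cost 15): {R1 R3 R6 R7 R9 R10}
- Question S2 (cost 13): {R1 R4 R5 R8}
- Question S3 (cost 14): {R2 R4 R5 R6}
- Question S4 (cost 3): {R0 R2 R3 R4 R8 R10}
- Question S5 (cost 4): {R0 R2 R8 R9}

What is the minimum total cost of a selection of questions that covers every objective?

31

S1, S2, S4 together cover every objective (S1 ∪ S2 ∪ S4 = {R0, R1, R2, R3, R4, R5, R6, R7, R8, R9, R10}); total cost 15 + 13 + 3 = 31.
No covering selection has total cost below 31.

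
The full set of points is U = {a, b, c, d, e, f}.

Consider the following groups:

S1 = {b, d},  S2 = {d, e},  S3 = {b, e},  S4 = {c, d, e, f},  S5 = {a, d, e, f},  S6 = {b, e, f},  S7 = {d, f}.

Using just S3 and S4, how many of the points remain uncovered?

Union of S3, S4 = {b, c, d, e, f}.
Not covered: a — 1 point.

1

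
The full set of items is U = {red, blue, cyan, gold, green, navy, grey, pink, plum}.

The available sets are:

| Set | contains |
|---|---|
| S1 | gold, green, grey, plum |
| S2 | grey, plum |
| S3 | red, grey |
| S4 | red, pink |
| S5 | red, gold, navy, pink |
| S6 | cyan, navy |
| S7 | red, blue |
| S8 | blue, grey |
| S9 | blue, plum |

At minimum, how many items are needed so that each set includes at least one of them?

Take H = {red, cyan, grey, plum}. Each listed set contains at least one of these, so H is a hitting set of size 4.
No choice of 3 items meets every set, so 4 is the minimum.

4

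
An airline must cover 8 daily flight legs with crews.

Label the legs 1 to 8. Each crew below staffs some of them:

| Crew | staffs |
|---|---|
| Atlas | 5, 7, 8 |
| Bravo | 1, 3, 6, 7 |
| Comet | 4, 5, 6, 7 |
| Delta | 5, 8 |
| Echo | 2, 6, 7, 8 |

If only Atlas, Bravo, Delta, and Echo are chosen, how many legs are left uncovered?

1

Union of Atlas, Bravo, Delta, Echo = {1, 2, 3, 5, 6, 7, 8}.
Not covered: 4 — 1 leg.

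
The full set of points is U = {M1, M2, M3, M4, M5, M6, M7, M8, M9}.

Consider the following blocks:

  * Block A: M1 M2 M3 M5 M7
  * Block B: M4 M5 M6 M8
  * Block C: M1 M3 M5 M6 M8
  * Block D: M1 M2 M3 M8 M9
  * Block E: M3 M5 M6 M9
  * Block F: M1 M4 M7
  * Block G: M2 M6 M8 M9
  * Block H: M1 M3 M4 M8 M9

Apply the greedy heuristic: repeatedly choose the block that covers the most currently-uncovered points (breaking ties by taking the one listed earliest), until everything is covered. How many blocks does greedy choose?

3

Greedy: pick A (covers 5 new) → pick B (covers 3 new) → pick D (covers 1 new). Total picks: 3.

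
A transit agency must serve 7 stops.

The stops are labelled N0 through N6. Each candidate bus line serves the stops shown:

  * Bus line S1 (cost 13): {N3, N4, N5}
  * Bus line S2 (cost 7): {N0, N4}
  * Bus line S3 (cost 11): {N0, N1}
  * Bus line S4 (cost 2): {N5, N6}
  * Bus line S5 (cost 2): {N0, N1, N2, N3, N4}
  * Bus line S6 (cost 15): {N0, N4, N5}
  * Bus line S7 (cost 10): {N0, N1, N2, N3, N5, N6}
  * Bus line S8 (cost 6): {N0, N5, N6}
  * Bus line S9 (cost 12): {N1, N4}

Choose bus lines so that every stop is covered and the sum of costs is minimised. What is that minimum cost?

S4, S5 together cover every stop (S4 ∪ S5 = {N0, N1, N2, N3, N4, N5, N6}); total cost 2 + 2 = 4.
No covering selection has total cost below 4.

4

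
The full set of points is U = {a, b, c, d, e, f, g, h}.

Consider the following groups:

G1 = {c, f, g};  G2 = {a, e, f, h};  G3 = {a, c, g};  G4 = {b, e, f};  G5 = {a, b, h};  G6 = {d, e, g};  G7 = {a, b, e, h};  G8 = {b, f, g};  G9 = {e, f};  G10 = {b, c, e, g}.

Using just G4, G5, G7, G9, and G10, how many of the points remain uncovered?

Union of G4, G5, G7, G9, G10 = {a, b, c, e, f, g, h}.
Not covered: d — 1 point.

1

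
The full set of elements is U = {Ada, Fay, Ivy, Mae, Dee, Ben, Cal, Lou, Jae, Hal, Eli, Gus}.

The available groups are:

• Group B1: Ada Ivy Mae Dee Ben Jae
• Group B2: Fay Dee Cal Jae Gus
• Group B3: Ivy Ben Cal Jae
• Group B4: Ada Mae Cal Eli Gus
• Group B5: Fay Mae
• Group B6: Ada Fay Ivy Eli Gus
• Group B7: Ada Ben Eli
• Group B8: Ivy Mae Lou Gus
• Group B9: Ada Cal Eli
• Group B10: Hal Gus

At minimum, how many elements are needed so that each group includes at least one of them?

4

Take H = {Ada, Mae, Cal, Hal}. Each listed group contains at least one of these, so H is a hitting set of size 4.
No choice of 3 elements meets every group, so 4 is the minimum.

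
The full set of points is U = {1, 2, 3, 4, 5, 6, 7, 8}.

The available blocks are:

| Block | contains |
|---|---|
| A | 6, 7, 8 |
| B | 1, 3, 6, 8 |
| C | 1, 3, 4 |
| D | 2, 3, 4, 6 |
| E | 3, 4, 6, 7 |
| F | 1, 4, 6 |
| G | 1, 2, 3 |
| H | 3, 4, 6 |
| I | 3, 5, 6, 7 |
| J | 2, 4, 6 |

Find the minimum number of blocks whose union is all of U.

Take {B, I, J}. Their union is {1, 2, 3, 4, 5, 6, 7, 8}, which is all 8 points.
Only I contains 5, so I is forced; the remaining 4 points need at least 2 more blocks (each remaining block adds at most 2) — so at least 3 blocks are needed, and 3 is optimal.

3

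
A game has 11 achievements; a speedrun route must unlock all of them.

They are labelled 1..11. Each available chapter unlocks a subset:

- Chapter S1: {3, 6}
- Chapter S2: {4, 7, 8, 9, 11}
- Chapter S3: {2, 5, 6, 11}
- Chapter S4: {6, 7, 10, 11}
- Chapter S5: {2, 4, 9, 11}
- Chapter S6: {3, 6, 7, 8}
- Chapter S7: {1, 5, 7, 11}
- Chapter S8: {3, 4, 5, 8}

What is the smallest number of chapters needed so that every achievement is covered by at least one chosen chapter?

S4 and S5 and S7 and S8 together: S4 ∪ S5 ∪ S7 ∪ S8 = {1, 2, 3, 4, 5, 6, 7, 8, 9, 10, 11} — every achievement is covered.
Only S7 contains 1, so S7 is forced; the remaining 7 achievements need at least 3 more chapters (each remaining chapter adds at most 3) — so at least 4 chapters are needed, and 4 is optimal.

4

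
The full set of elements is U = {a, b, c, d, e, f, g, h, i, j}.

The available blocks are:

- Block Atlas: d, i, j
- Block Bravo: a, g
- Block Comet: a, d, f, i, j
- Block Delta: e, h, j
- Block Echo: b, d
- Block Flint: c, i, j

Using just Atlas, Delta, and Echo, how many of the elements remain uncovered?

4

Union of Atlas, Delta, Echo = {b, d, e, h, i, j}.
Not covered: a, c, f, g — 4 elements.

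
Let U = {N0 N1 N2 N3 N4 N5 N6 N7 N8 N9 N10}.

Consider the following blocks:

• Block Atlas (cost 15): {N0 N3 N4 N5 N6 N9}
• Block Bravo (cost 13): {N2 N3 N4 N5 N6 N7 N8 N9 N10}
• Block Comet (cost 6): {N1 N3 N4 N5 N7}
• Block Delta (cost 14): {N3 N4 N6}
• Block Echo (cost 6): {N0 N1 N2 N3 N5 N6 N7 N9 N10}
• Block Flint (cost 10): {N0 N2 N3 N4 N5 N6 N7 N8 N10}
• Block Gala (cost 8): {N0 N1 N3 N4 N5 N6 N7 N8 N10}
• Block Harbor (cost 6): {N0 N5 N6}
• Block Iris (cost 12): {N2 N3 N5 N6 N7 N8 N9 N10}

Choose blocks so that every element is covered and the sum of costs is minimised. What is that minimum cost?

Echo, Gala together cover every element (Echo ∪ Gala = {N0, N1, N2, N3, N4, N5, N6, N7, N8, N9, N10}); total cost 6 + 8 = 14.
No covering selection has total cost below 14.

14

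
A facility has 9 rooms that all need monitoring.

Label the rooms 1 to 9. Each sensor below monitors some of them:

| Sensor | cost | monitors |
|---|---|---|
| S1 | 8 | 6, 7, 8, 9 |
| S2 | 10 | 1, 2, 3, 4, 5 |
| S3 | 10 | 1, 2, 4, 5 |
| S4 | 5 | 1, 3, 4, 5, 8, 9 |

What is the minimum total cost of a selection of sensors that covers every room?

18

S1, S2 together cover every room (S1 ∪ S2 = {1, 2, 3, 4, 5, 6, 7, 8, 9}); total cost 8 + 10 = 18.
The greedy pick S4, S1, S2 costs 23; no covering selection beats 18.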